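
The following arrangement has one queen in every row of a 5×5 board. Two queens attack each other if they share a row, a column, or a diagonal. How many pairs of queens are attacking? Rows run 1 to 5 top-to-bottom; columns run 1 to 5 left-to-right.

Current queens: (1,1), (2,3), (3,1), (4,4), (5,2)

Same column: (1,1)–(3,1) (column 1).
Same diagonal: (1,1)–(4,4) (|1−4| = |1−4| = 3).
Total attacking pairs: 2.

2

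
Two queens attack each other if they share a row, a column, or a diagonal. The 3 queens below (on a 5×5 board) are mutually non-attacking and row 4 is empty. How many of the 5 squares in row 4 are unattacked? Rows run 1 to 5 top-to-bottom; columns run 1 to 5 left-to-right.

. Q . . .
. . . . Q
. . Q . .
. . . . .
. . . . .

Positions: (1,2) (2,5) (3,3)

(1,2) attacks row 4 at column 2 and diagonals 5.
(2,5) attacks row 4 at column 5 and diagonals 3.
(3,3) attacks row 4 at column 3 and diagonals 2, 4.
Attacked columns: {2, 3, 4, 5}. Safe: {1}.

1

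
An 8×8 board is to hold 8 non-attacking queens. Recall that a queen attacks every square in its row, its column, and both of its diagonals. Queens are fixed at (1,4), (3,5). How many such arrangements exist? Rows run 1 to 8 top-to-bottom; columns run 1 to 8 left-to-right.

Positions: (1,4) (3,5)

Branch on row 2: col 1 → 2; col 2 → 1; col 7 → 2; col 8 → 1.
Sum: 2 + 1 + 2 + 1 = 6.

6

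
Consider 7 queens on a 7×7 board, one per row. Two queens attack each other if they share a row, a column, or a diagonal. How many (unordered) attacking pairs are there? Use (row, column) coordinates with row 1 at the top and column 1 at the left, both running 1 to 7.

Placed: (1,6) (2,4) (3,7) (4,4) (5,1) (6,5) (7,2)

2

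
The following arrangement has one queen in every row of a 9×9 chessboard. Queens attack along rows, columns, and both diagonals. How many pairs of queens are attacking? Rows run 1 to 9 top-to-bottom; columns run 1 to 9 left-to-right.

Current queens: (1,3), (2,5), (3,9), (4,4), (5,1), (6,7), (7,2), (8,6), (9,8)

0

All columns are distinct and no two queens satisfy |Δrow| = |Δcol|, so no pair attacks.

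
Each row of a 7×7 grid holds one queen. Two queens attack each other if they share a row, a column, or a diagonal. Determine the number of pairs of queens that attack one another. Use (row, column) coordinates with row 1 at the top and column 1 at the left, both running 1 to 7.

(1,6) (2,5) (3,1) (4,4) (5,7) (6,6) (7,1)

6

Same column: (1,6)–(6,6) (column 6); (3,1)–(7,1) (column 1).
Same diagonal: (1,6)–(2,5) (|1−2| = |6−5| = 1); (4,4)–(6,6) (|4−6| = |4−6| = 2); (4,4)–(7,1) (|4−7| = |4−1| = 3); (5,7)–(6,6) (|5−6| = |7−6| = 1).
Total attacking pairs: 6.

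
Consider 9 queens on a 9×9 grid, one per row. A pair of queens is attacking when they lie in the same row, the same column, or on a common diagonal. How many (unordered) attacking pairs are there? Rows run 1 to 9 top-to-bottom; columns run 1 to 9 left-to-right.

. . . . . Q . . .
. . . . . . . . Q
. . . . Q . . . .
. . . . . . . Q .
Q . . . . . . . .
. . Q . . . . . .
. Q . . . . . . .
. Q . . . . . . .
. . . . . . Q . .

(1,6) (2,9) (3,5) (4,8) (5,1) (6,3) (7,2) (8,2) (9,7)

2

Same column: (7,2)–(8,2) (column 2).
Same diagonal: (6,3)–(7,2) (|6−7| = |3−2| = 1).
Total attacking pairs: 2.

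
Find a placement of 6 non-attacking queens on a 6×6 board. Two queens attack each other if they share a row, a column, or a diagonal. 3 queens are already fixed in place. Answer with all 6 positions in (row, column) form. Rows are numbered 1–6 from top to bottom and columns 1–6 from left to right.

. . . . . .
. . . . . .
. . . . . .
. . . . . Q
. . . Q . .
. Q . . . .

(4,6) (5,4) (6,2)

(1,5) (2,3) (3,1) (4,6) (5,4) (6,2)

Row 1: attacked by (4,6)→{3,6}; (5,4)→{4}; (6,2)→{2}. Safe: 1, 5. Place at column 5.
Row 2: attacked by (1,5)→{4,5,6}; (4,6)→{4,6}; (5,4)→{1,4}; (6,2)→{2,6}. Safe: 3. Place at column 3.
Row 3: attacked by (1,5)→{3,5}; (2,3)→{2,3,4}; (4,6)→{5,6}; (5,4)→{2,4,6}; (6,2)→{2,5}. Safe: 1. Place at column 1.
Columns [5, 3, 1, 6, 4, 2], r−c [-4, -1, 2, -2, 1, 4], r+c [6, 5, 4, 10, 9, 8] are all distinct, so no two queens attack.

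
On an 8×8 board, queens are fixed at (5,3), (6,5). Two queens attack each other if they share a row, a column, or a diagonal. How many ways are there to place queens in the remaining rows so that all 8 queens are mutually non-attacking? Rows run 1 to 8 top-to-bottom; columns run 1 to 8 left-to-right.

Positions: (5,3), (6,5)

Branch on row 1: col 1 → 0; col 2 → 1; col 4 → 0; col 6 → 2; col 8 → 0.
Sum: 0 + 1 + 0 + 2 + 0 = 3.

3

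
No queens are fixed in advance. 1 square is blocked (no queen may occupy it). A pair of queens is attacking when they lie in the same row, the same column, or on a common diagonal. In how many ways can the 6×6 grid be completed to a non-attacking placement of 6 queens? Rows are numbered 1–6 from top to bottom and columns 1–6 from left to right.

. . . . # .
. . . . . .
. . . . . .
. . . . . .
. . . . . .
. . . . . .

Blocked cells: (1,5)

Branch on row 1: col 1 → 0; col 2 → 1; col 3 → 1; col 4 → 1; col 6 → 0.
Sum: 0 + 1 + 1 + 1 + 0 = 3.

3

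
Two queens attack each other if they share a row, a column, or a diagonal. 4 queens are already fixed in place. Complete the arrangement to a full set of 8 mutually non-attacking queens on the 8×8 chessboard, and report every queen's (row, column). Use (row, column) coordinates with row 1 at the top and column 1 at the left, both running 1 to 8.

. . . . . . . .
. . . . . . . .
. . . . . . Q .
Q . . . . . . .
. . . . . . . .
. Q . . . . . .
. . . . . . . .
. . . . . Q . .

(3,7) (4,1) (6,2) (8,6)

(1,3) (2,5) (3,7) (4,1) (5,4) (6,2) (7,8) (8,6)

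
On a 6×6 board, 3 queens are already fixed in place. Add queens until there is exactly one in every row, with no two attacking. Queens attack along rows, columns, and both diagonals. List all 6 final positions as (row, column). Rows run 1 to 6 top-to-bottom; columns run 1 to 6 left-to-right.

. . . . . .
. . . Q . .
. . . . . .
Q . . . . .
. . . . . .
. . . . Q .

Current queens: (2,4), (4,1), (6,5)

(1,2) (2,4) (3,6) (4,1) (5,3) (6,5)

Row 1: attacked by (2,4)→{3,4,5}; (4,1)→{1,4}; (6,5)→{5}. Safe: 2, 6. Place at column 2.
Row 3: attacked by (1,2)→{2,4}; (2,4)→{3,4,5}; (4,1)→{1,2}; (6,5)→{2,5}. Safe: 6. Place at column 6.
Row 5: attacked by (1,2)→{2,6}; (2,4)→{1,4}; (3,6)→{4,6}; (4,1)→{1,2}; (6,5)→{4,5,6}. Safe: 3. Place at column 3.
Columns [2, 4, 6, 1, 3, 5], r−c [-1, -2, -3, 3, 2, 1], r+c [3, 6, 9, 5, 8, 11] are all distinct, so no two queens attack.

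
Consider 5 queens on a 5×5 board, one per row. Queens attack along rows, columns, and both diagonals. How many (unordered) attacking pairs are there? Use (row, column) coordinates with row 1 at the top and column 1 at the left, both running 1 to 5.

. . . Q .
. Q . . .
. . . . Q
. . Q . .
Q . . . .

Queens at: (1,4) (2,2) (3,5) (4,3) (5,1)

All columns are distinct and no two queens satisfy |Δrow| = |Δcol|, so no pair attacks.

0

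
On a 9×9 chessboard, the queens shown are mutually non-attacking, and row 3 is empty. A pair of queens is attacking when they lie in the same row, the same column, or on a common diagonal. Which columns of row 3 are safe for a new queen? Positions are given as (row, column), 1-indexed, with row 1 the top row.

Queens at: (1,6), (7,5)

columns 2, 3, 7

(1,6) attacks row 3 at column 6 and diagonals 4, 8.
(7,5) attacks row 3 at column 5 and diagonals 1, 9.
Attacked columns: {1, 4, 5, 6, 8, 9}. Safe: {2, 3, 7}.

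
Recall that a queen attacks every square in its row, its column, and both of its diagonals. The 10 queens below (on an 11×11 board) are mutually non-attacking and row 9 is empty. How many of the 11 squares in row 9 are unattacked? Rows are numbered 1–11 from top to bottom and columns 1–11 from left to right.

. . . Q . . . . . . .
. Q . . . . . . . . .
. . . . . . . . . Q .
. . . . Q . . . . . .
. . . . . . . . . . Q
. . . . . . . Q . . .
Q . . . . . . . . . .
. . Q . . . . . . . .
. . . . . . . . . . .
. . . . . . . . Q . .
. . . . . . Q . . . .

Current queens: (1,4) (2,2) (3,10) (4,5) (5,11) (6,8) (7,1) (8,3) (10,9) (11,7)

(1,4) attacks row 9 at column 4.
(2,2) attacks row 9 at column 2 and diagonals 9.
(3,10) attacks row 9 at column 10 and diagonals 4.
(4,5) attacks row 9 at column 5 and diagonals 10.
(5,11) attacks row 9 at column 11 and diagonals 7.
(6,8) attacks row 9 at column 8 and diagonals 5, 11.
(7,1) attacks row 9 at column 1 and diagonals 3.
(8,3) attacks row 9 at column 3 and diagonals 2, 4.
(10,9) attacks row 9 at column 9 and diagonals 8, 10.
(11,7) attacks row 9 at column 7 and diagonals 5, 9.
Attacked columns: {1, 2, 3, 4, 5, 7, 8, 9, 10, 11}. Safe: {6}.

1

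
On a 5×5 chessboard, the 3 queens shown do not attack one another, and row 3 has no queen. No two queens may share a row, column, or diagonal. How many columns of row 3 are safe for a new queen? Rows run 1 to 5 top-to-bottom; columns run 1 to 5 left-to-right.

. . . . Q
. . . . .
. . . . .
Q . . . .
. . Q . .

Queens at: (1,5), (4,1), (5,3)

(1,5) attacks row 3 at column 5 and diagonals 3.
(4,1) attacks row 3 at column 1 and diagonals 2.
(5,3) attacks row 3 at column 3 and diagonals 1, 5.
Attacked columns: {1, 2, 3, 5}. Safe: {4}.

1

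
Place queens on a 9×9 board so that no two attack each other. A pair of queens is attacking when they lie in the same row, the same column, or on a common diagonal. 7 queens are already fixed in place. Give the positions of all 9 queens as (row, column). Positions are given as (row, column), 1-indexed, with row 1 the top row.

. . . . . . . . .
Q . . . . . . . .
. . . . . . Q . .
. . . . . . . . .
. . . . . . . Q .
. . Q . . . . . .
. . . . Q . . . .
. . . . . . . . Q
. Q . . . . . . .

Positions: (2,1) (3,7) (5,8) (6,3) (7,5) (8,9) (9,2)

Row 1: attacked by (2,1)→{1,2}; (3,7)→{5,7,9}; (5,8)→{4,8}; (6,3)→{3,8}; (7,5)→{5}; (8,9)→{2,9}; (9,2)→{2}. Safe: 6. Place at column 6.
Row 4: attacked by (1,6)→{3,6,9}; (2,1)→{1,3}; (3,7)→{6,7,8}; (5,8)→{7,8,9}; (6,3)→{1,3,5}; (7,5)→{2,5,8}; (8,9)→{5,9}; (9,2)→{2,7}. Safe: 4. Place at column 4.
Columns [6, 1, 7, 4, 8, 3, 5, 9, 2], r−c [-5, 1, -4, 0, -3, 3, 2, -1, 7], r+c [7, 3, 10, 8, 13, 9, 12, 17, 11] are all distinct, so no two queens attack.

(1,6) (2,1) (3,7) (4,4) (5,8) (6,3) (7,5) (8,9) (9,2)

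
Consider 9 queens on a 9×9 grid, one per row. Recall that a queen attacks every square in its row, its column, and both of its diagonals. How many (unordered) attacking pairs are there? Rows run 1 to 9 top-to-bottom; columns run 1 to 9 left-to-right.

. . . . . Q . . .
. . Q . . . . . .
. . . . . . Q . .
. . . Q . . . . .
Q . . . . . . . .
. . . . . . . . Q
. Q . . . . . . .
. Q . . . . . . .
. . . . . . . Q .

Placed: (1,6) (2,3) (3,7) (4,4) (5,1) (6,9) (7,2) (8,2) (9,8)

Same column: (7,2)–(8,2) (column 2).
Same diagonal: (3,7)–(8,2) (|3−8| = |7−2| = 5).
Total attacking pairs: 2.

2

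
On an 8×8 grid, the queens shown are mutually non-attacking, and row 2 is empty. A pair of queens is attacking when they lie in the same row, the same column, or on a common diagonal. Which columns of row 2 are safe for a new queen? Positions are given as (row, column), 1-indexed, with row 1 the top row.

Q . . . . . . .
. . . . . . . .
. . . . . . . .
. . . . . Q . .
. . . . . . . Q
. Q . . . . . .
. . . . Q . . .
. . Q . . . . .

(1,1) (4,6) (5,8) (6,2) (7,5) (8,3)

columns 7

(1,1) attacks row 2 at column 1 and diagonals 2.
(4,6) attacks row 2 at column 6 and diagonals 4, 8.
(5,8) attacks row 2 at column 8 and diagonals 5.
(6,2) attacks row 2 at column 2 and diagonals 6.
(7,5) attacks row 2 at column 5.
(8,3) attacks row 2 at column 3.
Attacked columns: {1, 2, 3, 4, 5, 6, 8}. Safe: {7}.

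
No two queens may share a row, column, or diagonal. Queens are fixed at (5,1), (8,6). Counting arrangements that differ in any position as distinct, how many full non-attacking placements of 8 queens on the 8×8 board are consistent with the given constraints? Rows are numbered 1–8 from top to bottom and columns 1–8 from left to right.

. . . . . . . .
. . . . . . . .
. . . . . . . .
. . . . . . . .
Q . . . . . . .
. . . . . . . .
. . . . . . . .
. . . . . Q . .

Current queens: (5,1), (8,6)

4

Branch on row 1: col 2 → 0; col 3 → 2; col 4 → 1; col 7 → 0; col 8 → 1.
Sum: 0 + 2 + 1 + 0 + 1 = 4.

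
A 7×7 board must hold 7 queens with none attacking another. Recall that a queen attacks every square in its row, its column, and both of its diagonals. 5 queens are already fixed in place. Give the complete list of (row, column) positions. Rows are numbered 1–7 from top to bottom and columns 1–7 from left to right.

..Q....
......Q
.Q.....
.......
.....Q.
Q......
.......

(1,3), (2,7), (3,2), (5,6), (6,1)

(1,3) (2,7) (3,2) (4,4) (5,6) (6,1) (7,5)

Row 4: attacked by (1,3)→{3,6}; (2,7)→{5,7}; (3,2)→{1,2,3}; (5,6)→{5,6,7}; (6,1)→{1,3}. Safe: 4. Place at column 4.
Row 7: attacked by (1,3)→{3}; (2,7)→{2,7}; (3,2)→{2,6}; (4,4)→{1,4,7}; (5,6)→{4,6}; (6,1)→{1,2}. Safe: 5. Place at column 5.
Columns [3, 7, 2, 4, 6, 1, 5], r−c [-2, -5, 1, 0, -1, 5, 2], r+c [4, 9, 5, 8, 11, 7, 12] are all distinct, so no two queens attack.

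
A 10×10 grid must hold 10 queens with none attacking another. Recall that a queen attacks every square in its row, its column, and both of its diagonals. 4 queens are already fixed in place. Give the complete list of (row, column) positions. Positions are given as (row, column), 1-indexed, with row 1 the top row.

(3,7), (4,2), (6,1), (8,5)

(1,3) (2,10) (3,7) (4,2) (5,4) (6,1) (7,8) (8,5) (9,9) (10,6)

Row 1: attacked by (3,7)→{5,7,9}; (4,2)→{2,5}; (6,1)→{1,6}; (8,5)→{5}. Safe: 3, 4, 8, 10. Place at column 3.
Row 2: attacked by (1,3)→{2,3,4}; (3,7)→{6,7,8}; (4,2)→{2,4}; (6,1)→{1,5}; (8,5)→{5}. Safe: 9, 10. Place at column 10.
Row 5: attacked by (1,3)→{3,7}; (2,10)→{7,10}; (3,7)→{5,7,9}; (4,2)→{1,2,3}; (6,1)→{1,2}; (8,5)→{2,5,8}. Safe: 4, 6. Place at column 4.
Row 7: attacked by (1,3)→{3,9}; (2,10)→{5,10}; (3,7)→{3,7}; (4,2)→{2,5}; (5,4)→{2,4,6}; (6,1)→{1,2}; (8,5)→{4,5,6}. Safe: 8. Place at column 8.
Row 9: attacked by (1,3)→{3}; (2,10)→{3,10}; (3,7)→{1,7}; (4,2)→{2,7}; (5,4)→{4,8}; (6,1)→{1,4}; (7,8)→{6,8,10}; (8,5)→{4,5,6}. Safe: 9. Place at column 9.
Row 10: attacked by (1,3)→{3}; (2,10)→{2,10}; (3,7)→{7}; (4,2)→{2,8}; (5,4)→{4,9}; (6,1)→{1,5}; (7,8)→{5,8}; (8,5)→{3,5,7}; (9,9)→{8,9,10}. Safe: 6. Place at column 6.
Columns [3, 10, 7, 2, 4, 1, 8, 5, 9, 6], r−c [-2, -8, -4, 2, 1, 5, -1, 3, 0, 4], r+c [4, 12, 10, 6, 9, 7, 15, 13, 18, 16] are all distinct, so no two queens attack.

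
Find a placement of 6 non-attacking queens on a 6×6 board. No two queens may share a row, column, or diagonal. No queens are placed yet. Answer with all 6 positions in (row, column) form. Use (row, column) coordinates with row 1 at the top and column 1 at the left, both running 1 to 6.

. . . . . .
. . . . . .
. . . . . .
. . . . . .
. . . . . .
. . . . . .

Row 1: Safe: 1, 2, 3, 4, 5, 6. Place at column 3.
Row 2: attacked by (1,3)→{2,3,4}. Safe: 1, 5, 6. Place at column 6.
Row 3: attacked by (1,3)→{1,3,5}; (2,6)→{5,6}. Safe: 2, 4. Place at column 2.
Row 4: attacked by (1,3)→{3,6}; (2,6)→{4,6}; (3,2)→{1,2,3}. Safe: 5. Place at column 5.
Row 5: attacked by (1,3)→{3}; (2,6)→{3,6}; (3,2)→{2,4}; (4,5)→{4,5,6}. Safe: 1. Place at column 1.
Row 6: attacked by (1,3)→{3}; (2,6)→{2,6}; (3,2)→{2,5}; (4,5)→{3,5}; (5,1)→{1,2}. Safe: 4. Place at column 4.
Columns [3, 6, 2, 5, 1, 4], r−c [-2, -4, 1, -1, 4, 2], r+c [4, 8, 5, 9, 6, 10] are all distinct, so no two queens attack.

(1,3) (2,6) (3,2) (4,5) (5,1) (6,4)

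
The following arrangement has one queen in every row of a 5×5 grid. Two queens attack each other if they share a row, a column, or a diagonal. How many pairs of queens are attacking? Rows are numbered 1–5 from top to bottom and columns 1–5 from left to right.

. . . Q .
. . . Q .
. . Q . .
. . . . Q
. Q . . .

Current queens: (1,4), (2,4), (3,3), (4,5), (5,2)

2

Same column: (1,4)–(2,4) (column 4).
Same diagonal: (2,4)–(3,3) (|2−3| = |4−3| = 1).
Total attacking pairs: 2.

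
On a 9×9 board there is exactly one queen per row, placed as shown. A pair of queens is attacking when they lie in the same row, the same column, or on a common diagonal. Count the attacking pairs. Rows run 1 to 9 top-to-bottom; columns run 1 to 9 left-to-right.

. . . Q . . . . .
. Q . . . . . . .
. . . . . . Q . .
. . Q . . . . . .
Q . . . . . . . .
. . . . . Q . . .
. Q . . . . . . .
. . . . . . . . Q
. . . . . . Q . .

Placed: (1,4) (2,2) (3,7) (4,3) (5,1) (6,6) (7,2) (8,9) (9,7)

3

Same column: (2,2)–(7,2) (column 2); (3,7)–(9,7) (column 7).
Same diagonal: (2,2)–(6,6) (|2−6| = |2−6| = 4).
Total attacking pairs: 3.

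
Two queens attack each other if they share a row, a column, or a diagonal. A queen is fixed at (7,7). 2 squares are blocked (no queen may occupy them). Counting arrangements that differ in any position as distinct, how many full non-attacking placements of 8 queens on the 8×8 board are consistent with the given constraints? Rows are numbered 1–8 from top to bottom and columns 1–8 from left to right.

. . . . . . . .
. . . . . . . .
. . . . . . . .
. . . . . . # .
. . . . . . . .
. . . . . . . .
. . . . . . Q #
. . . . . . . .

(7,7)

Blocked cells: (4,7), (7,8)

16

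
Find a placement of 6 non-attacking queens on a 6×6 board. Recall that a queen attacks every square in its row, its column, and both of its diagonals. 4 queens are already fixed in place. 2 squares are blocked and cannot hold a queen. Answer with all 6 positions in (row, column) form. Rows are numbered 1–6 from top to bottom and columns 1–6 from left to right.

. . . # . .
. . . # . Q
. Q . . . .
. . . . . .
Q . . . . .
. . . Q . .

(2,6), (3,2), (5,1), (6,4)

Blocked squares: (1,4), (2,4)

Row 1: attacked by (2,6)→{5,6}; (3,2)→{2,4}; (5,1)→{1,5}; (6,4)→{4}. Blocked: 4. Safe: 3. Place at column 3.
Row 4: attacked by (1,3)→{3,6}; (2,6)→{4,6}; (3,2)→{1,2,3}; (5,1)→{1,2}; (6,4)→{2,4,6}. Safe: 5. Place at column 5.
Columns [3, 6, 2, 5, 1, 4], r−c [-2, -4, 1, -1, 4, 2], r+c [4, 8, 5, 9, 6, 10] are all distinct, so no two queens attack.

(1,3) (2,6) (3,2) (4,5) (5,1) (6,4)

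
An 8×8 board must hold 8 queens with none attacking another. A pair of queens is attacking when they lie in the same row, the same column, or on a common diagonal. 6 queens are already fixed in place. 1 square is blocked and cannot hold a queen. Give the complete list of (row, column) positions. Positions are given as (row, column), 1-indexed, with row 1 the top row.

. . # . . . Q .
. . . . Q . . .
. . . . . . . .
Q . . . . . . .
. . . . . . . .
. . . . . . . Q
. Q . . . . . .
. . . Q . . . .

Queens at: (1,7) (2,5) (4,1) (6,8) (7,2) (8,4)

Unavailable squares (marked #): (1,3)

(1,7) (2,5) (3,3) (4,1) (5,6) (6,8) (7,2) (8,4)

Row 3: attacked by (1,7)→{5,7}; (2,5)→{4,5,6}; (4,1)→{1,2}; (6,8)→{5,8}; (7,2)→{2,6}; (8,4)→{4}. Safe: 3. Place at column 3.
Row 5: attacked by (1,7)→{3,7}; (2,5)→{2,5,8}; (3,3)→{1,3,5}; (4,1)→{1,2}; (6,8)→{7,8}; (7,2)→{2,4}; (8,4)→{1,4,7}. Safe: 6. Place at column 6.
Columns [7, 5, 3, 1, 6, 8, 2, 4], r−c [-6, -3, 0, 3, -1, -2, 5, 4], r+c [8, 7, 6, 5, 11, 14, 9, 12] are all distinct, so no two queens attack.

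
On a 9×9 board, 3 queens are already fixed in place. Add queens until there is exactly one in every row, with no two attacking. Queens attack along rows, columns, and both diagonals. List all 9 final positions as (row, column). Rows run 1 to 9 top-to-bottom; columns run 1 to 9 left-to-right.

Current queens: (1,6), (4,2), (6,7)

(1,6) (2,8) (3,5) (4,2) (5,9) (6,7) (7,4) (8,1) (9,3)

Row 2: attacked by (1,6)→{5,6,7}; (4,2)→{2,4}; (6,7)→{3,7}. Safe: 1, 8, 9. Place at column 8.
Row 3: attacked by (1,6)→{4,6,8}; (2,8)→{7,8,9}; (4,2)→{1,2,3}; (6,7)→{4,7}. Safe: 5. Place at column 5.
Row 5: attacked by (1,6)→{2,6}; (2,8)→{5,8}; (3,5)→{3,5,7}; (4,2)→{1,2,3}; (6,7)→{6,7,8}. Safe: 4, 9. Place at column 9.
Row 7: attacked by (1,6)→{6}; (2,8)→{3,8}; (3,5)→{1,5,9}; (4,2)→{2,5}; (5,9)→{7,9}; (6,7)→{6,7,8}. Safe: 4. Place at column 4.
Row 8: attacked by (1,6)→{6}; (2,8)→{2,8}; (3,5)→{5}; (4,2)→{2,6}; (5,9)→{6,9}; (6,7)→{5,7,9}; (7,4)→{3,4,5}. Safe: 1. Place at column 1.
Row 9: attacked by (1,6)→{6}; (2,8)→{1,8}; (3,5)→{5}; (4,2)→{2,7}; (5,9)→{5,9}; (6,7)→{4,7}; (7,4)→{2,4,6}; (8,1)→{1,2}. Safe: 3. Place at column 3.
Columns [6, 8, 5, 2, 9, 7, 4, 1, 3], r−c [-5, -6, -2, 2, -4, -1, 3, 7, 6], r+c [7, 10, 8, 6, 14, 13, 11, 9, 12] are all distinct, so no two queens attack.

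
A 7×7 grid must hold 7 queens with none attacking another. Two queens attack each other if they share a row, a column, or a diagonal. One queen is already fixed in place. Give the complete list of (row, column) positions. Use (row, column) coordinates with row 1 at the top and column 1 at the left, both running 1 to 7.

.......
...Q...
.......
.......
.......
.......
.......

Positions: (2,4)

Row 1: attacked by (2,4)→{3,4,5}. Safe: 1, 2, 6, 7. Place at column 1.
Row 3: attacked by (1,1)→{1,3}; (2,4)→{3,4,5}. Safe: 2, 6, 7. Place at column 7.
Row 4: attacked by (1,1)→{1,4}; (2,4)→{2,4,6}; (3,7)→{6,7}. Safe: 3, 5. Place at column 3.
Row 5: attacked by (1,1)→{1,5}; (2,4)→{1,4,7}; (3,7)→{5,7}; (4,3)→{2,3,4}. Safe: 6. Place at column 6.
Row 6: attacked by (1,1)→{1,6}; (2,4)→{4}; (3,7)→{4,7}; (4,3)→{1,3,5}; (5,6)→{5,6,7}. Safe: 2. Place at column 2.
Row 7: attacked by (1,1)→{1,7}; (2,4)→{4}; (3,7)→{3,7}; (4,3)→{3,6}; (5,6)→{4,6}; (6,2)→{1,2,3}. Safe: 5. Place at column 5.
Columns [1, 4, 7, 3, 6, 2, 5], r−c [0, -2, -4, 1, -1, 4, 2], r+c [2, 6, 10, 7, 11, 8, 12] are all distinct, so no two queens attack.

(1,1) (2,4) (3,7) (4,3) (5,6) (6,2) (7,5)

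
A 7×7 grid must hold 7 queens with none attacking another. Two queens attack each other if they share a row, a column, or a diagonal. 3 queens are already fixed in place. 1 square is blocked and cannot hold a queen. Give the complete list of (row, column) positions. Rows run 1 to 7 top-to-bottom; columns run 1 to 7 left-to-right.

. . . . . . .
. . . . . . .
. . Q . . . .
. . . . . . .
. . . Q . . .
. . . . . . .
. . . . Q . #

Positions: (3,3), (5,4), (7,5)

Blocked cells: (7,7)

Row 1: attacked by (3,3)→{1,3,5}; (5,4)→{4}; (7,5)→{5}. Safe: 2, 6, 7. Place at column 2.
Row 2: attacked by (1,2)→{1,2,3}; (3,3)→{2,3,4}; (5,4)→{1,4,7}; (7,5)→{5}. Safe: 6. Place at column 6.
Row 4: attacked by (1,2)→{2,5}; (2,6)→{4,6}; (3,3)→{2,3,4}; (5,4)→{3,4,5}; (7,5)→{2,5}. Safe: 1, 7. Place at column 7.
Row 6: attacked by (1,2)→{2,7}; (2,6)→{2,6}; (3,3)→{3,6}; (4,7)→{5,7}; (5,4)→{3,4,5}; (7,5)→{4,5,6}. Safe: 1. Place at column 1.
Columns [2, 6, 3, 7, 4, 1, 5], r−c [-1, -4, 0, -3, 1, 5, 2], r+c [3, 8, 6, 11, 9, 7, 12] are all distinct, so no two queens attack.

(1,2) (2,6) (3,3) (4,7) (5,4) (6,1) (7,5)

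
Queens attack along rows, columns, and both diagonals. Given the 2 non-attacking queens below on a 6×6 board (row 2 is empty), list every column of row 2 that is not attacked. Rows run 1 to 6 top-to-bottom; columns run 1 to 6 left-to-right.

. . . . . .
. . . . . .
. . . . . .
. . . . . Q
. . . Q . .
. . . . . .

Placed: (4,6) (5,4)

columns 2, 3, 5

(4,6) attacks row 2 at column 6 and diagonals 4.
(5,4) attacks row 2 at column 4 and diagonals 1.
Attacked columns: {1, 4, 6}. Safe: {2, 3, 5}.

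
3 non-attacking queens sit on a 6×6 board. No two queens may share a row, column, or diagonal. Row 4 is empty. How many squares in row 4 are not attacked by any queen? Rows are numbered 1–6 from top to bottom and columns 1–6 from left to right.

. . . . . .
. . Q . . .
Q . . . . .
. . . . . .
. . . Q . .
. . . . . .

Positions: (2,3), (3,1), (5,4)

(2,3) attacks row 4 at column 3 and diagonals 1, 5.
(3,1) attacks row 4 at column 1 and diagonals 2.
(5,4) attacks row 4 at column 4 and diagonals 3, 5.
Attacked columns: {1, 2, 3, 4, 5}. Safe: {6}.

1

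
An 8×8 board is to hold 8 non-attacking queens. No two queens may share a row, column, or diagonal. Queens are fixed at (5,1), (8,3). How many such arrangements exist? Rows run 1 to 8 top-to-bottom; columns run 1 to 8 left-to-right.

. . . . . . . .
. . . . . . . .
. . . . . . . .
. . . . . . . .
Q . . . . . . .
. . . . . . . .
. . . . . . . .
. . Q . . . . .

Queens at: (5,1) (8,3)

Branch on row 1: col 2 → 2; col 4 → 1; col 6 → 1; col 7 → 0; col 8 → 0.
Sum: 2 + 1 + 1 + 0 + 0 = 4.

4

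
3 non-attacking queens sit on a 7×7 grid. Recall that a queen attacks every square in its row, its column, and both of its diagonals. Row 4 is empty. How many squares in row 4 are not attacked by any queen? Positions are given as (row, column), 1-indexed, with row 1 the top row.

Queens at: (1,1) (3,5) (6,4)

2

(1,1) attacks row 4 at column 1 and diagonals 4.
(3,5) attacks row 4 at column 5 and diagonals 4, 6.
(6,4) attacks row 4 at column 4 and diagonals 2, 6.
Attacked columns: {1, 2, 4, 5, 6}. Safe: {3, 7}.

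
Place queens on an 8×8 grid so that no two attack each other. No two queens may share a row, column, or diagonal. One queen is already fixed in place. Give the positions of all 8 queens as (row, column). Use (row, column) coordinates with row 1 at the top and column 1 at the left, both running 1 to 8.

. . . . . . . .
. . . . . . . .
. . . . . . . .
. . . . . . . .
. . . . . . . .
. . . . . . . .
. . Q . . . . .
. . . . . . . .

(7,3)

Row 1: attacked by (7,3)→{3}. Safe: 1, 2, 4, 5, 6, 7, 8. Place at column 2.
Row 2: attacked by (1,2)→{1,2,3}; (7,3)→{3,8}. Safe: 4, 5, 6, 7. Place at column 6.
Row 3: attacked by (1,2)→{2,4}; (2,6)→{5,6,7}; (7,3)→{3,7}. Safe: 1, 8. Place at column 1.
Row 4: attacked by (1,2)→{2,5}; (2,6)→{4,6,8}; (3,1)→{1,2}; (7,3)→{3,6}. Safe: 7. Place at column 7.
Row 5: attacked by (1,2)→{2,6}; (2,6)→{3,6}; (3,1)→{1,3}; (4,7)→{6,7,8}; (7,3)→{1,3,5}. Safe: 4. Place at column 4.
Row 6: attacked by (1,2)→{2,7}; (2,6)→{2,6}; (3,1)→{1,4}; (4,7)→{5,7}; (5,4)→{3,4,5}; (7,3)→{2,3,4}. Safe: 8. Place at column 8.
Row 8: attacked by (1,2)→{2}; (2,6)→{6}; (3,1)→{1,6}; (4,7)→{3,7}; (5,4)→{1,4,7}; (6,8)→{6,8}; (7,3)→{2,3,4}. Safe: 5. Place at column 5.
Columns [2, 6, 1, 7, 4, 8, 3, 5], r−c [-1, -4, 2, -3, 1, -2, 4, 3], r+c [3, 8, 4, 11, 9, 14, 10, 13] are all distinct, so no two queens attack.

(1,2) (2,6) (3,1) (4,7) (5,4) (6,8) (7,3) (8,5)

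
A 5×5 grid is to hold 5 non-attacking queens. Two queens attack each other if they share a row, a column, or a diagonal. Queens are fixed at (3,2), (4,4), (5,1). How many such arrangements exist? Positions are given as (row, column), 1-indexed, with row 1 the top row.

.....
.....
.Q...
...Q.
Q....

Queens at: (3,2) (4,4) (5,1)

Branch on row 1: col 3 → 1.
Sum: 1 = 1.

1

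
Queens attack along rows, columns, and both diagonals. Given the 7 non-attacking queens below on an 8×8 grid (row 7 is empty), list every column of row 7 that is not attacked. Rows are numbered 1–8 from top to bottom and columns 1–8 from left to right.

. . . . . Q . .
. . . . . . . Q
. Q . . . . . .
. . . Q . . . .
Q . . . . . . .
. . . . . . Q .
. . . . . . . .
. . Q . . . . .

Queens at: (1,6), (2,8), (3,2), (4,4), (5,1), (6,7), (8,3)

(1,6) attacks row 7 at column 6.
(2,8) attacks row 7 at column 8 and diagonals 3.
(3,2) attacks row 7 at column 2 and diagonals 6.
(4,4) attacks row 7 at column 4 and diagonals 1, 7.
(5,1) attacks row 7 at column 1 and diagonals 3.
(6,7) attacks row 7 at column 7 and diagonals 6, 8.
(8,3) attacks row 7 at column 3 and diagonals 2, 4.
Attacked columns: {1, 2, 3, 4, 6, 7, 8}. Safe: {5}.

columns 5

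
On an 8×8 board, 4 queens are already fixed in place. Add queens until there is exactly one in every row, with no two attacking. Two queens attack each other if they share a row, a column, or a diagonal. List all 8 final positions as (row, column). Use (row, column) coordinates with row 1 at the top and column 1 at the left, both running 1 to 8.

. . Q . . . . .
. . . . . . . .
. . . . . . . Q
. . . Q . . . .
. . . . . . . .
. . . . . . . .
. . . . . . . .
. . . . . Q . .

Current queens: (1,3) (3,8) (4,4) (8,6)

(1,3) (2,5) (3,8) (4,4) (5,1) (6,7) (7,2) (8,6)

Row 2: attacked by (1,3)→{2,3,4}; (3,8)→{7,8}; (4,4)→{2,4,6}; (8,6)→{6}. Safe: 1, 5. Place at column 5.
Row 5: attacked by (1,3)→{3,7}; (2,5)→{2,5,8}; (3,8)→{6,8}; (4,4)→{3,4,5}; (8,6)→{3,6}. Safe: 1. Place at column 1.
Row 6: attacked by (1,3)→{3,8}; (2,5)→{1,5}; (3,8)→{5,8}; (4,4)→{2,4,6}; (5,1)→{1,2}; (8,6)→{4,6,8}. Safe: 7. Place at column 7.
Row 7: attacked by (1,3)→{3}; (2,5)→{5}; (3,8)→{4,8}; (4,4)→{1,4,7}; (5,1)→{1,3}; (6,7)→{6,7,8}; (8,6)→{5,6,7}. Safe: 2. Place at column 2.
Columns [3, 5, 8, 4, 1, 7, 2, 6], r−c [-2, -3, -5, 0, 4, -1, 5, 2], r+c [4, 7, 11, 8, 6, 13, 9, 14] are all distinct, so no two queens attack.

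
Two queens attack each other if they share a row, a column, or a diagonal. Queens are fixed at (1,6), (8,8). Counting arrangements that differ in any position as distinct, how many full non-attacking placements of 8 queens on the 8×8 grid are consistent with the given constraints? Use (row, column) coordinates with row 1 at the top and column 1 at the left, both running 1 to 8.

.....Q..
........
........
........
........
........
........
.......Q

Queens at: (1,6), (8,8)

2

Branch on row 2: col 1 → 0; col 3 → 1; col 4 → 1.
Sum: 0 + 1 + 1 = 2.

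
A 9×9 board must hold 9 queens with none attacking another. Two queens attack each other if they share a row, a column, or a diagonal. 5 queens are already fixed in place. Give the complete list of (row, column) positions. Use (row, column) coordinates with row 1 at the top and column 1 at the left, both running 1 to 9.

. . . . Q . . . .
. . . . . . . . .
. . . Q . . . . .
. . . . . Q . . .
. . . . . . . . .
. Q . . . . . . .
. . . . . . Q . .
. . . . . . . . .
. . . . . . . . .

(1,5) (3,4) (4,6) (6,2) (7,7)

Row 2: attacked by (1,5)→{4,5,6}; (3,4)→{3,4,5}; (4,6)→{4,6,8}; (6,2)→{2,6}; (7,7)→{2,7}. Safe: 1, 9. Place at column 9.
Row 5: attacked by (1,5)→{1,5,9}; (2,9)→{6,9}; (3,4)→{2,4,6}; (4,6)→{5,6,7}; (6,2)→{1,2,3}; (7,7)→{5,7,9}. Safe: 8. Place at column 8.
Row 8: attacked by (1,5)→{5}; (2,9)→{3,9}; (3,4)→{4,9}; (4,6)→{2,6}; (5,8)→{5,8}; (6,2)→{2,4}; (7,7)→{6,7,8}. Safe: 1. Place at column 1.
Row 9: attacked by (1,5)→{5}; (2,9)→{2,9}; (3,4)→{4}; (4,6)→{1,6}; (5,8)→{4,8}; (6,2)→{2,5}; (7,7)→{5,7,9}; (8,1)→{1,2}. Safe: 3. Place at column 3.
Columns [5, 9, 4, 6, 8, 2, 7, 1, 3], r−c [-4, -7, -1, -2, -3, 4, 0, 7, 6], r+c [6, 11, 7, 10, 13, 8, 14, 9, 12] are all distinct, so no two queens attack.

(1,5) (2,9) (3,4) (4,6) (5,8) (6,2) (7,7) (8,1) (9,3)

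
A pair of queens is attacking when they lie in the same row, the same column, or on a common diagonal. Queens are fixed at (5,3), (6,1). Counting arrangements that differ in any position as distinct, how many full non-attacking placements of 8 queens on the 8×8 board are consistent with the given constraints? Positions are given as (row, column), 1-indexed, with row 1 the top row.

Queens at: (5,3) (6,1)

Branch on row 1: col 2 → 1; col 4 → 0; col 5 → 2; col 8 → 0.
Sum: 1 + 0 + 2 + 0 = 3.

3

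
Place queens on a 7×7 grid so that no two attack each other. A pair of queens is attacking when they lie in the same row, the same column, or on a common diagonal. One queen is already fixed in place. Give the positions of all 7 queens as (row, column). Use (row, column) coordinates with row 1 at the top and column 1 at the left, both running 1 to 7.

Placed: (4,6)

Row 1: attacked by (4,6)→{3,6}. Safe: 1, 2, 4, 5, 7. Place at column 7.
Row 2: attacked by (1,7)→{6,7}; (4,6)→{4,6}. Safe: 1, 2, 3, 5. Place at column 2.
Row 3: attacked by (1,7)→{5,7}; (2,2)→{1,2,3}; (4,6)→{5,6,7}. Safe: 4. Place at column 4.
Row 5: attacked by (1,7)→{3,7}; (2,2)→{2,5}; (3,4)→{2,4,6}; (4,6)→{5,6,7}. Safe: 1. Place at column 1.
Row 6: attacked by (1,7)→{2,7}; (2,2)→{2,6}; (3,4)→{1,4,7}; (4,6)→{4,6}; (5,1)→{1,2}. Safe: 3, 5. Place at column 3.
Row 7: attacked by (1,7)→{1,7}; (2,2)→{2,7}; (3,4)→{4}; (4,6)→{3,6}; (5,1)→{1,3}; (6,3)→{2,3,4}. Safe: 5. Place at column 5.
Columns [7, 2, 4, 6, 1, 3, 5], r−c [-6, 0, -1, -2, 4, 3, 2], r+c [8, 4, 7, 10, 6, 9, 12] are all distinct, so no two queens attack.

(1,7) (2,2) (3,4) (4,6) (5,1) (6,3) (7,5)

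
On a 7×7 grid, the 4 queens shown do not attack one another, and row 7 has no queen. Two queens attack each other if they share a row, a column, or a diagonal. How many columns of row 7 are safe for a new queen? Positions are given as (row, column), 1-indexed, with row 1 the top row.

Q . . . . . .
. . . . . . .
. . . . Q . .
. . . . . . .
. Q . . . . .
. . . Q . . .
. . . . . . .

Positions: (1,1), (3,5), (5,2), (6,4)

(1,1) attacks row 7 at column 1 and diagonals 7.
(3,5) attacks row 7 at column 5 and diagonals 1.
(5,2) attacks row 7 at column 2 and diagonals 4.
(6,4) attacks row 7 at column 4 and diagonals 3, 5.
Attacked columns: {1, 2, 3, 4, 5, 7}. Safe: {6}.

1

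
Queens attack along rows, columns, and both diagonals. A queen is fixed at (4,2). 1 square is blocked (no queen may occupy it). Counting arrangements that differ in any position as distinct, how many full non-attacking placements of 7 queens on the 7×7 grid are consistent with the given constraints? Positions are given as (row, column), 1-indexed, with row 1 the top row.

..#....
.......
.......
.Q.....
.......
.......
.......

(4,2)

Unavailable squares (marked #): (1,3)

4

Branch on row 1: col 1 → 1; col 4 → 2; col 6 → 0; col 7 → 1.
Sum: 1 + 2 + 0 + 1 = 4.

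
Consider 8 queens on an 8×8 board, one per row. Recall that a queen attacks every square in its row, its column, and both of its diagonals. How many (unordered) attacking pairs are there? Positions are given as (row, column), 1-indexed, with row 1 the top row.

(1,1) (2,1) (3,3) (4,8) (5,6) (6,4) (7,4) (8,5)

Same column: (1,1)–(2,1) (column 1); (6,4)–(7,4) (column 4).
Same diagonal: (1,1)–(3,3) (|1−3| = |1−3| = 2); (5,6)–(7,4) (|5−7| = |6−4| = 2); (7,4)–(8,5) (|7−8| = |4−5| = 1).
Total attacking pairs: 5.

5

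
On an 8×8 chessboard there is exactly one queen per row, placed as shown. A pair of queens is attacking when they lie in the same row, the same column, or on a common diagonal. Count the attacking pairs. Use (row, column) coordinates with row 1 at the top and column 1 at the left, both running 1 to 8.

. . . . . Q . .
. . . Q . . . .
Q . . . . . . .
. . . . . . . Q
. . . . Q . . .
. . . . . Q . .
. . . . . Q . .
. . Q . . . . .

Same column: (1,6)–(6,6) (column 6); (1,6)–(7,6) (column 6); (6,6)–(7,6) (column 6).
Same diagonal: (4,8)–(6,6) (|4−6| = |8−6| = 2); (5,5)–(6,6) (|5−6| = |5−6| = 1).
Total attacking pairs: 5.

5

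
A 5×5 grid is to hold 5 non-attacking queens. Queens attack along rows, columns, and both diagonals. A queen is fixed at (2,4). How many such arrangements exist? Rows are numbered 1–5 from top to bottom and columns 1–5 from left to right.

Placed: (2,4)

Branch on row 1: col 1 → 1; col 2 → 1.
Sum: 1 + 1 = 2.

2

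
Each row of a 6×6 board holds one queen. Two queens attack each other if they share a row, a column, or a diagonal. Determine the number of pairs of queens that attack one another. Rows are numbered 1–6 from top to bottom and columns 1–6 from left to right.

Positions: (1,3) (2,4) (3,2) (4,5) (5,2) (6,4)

3

Same column: (2,4)–(6,4) (column 4); (3,2)–(5,2) (column 2).
Same diagonal: (1,3)–(2,4) (|1−2| = |3−4| = 1).
Total attacking pairs: 3.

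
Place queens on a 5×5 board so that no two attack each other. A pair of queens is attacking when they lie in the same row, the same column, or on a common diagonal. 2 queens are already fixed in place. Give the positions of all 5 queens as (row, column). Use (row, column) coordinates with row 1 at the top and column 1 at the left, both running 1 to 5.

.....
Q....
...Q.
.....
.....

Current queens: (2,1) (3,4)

(1,3) (2,1) (3,4) (4,2) (5,5)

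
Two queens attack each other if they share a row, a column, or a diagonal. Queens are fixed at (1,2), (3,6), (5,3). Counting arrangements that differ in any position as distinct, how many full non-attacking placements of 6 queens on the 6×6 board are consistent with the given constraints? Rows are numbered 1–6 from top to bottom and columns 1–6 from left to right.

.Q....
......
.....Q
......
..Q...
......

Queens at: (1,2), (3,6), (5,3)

1

Branch on row 2: col 4 → 1.
Sum: 1 = 1.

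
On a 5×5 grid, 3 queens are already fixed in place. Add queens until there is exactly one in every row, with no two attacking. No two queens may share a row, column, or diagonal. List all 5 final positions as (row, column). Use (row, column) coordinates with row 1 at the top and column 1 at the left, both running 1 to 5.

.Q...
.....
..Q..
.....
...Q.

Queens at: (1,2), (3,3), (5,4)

Row 2: attacked by (1,2)→{1,2,3}; (3,3)→{2,3,4}; (5,4)→{1,4}. Safe: 5. Place at column 5.
Row 4: attacked by (1,2)→{2,5}; (2,5)→{3,5}; (3,3)→{2,3,4}; (5,4)→{3,4,5}. Safe: 1. Place at column 1.
Columns [2, 5, 3, 1, 4], r−c [-1, -3, 0, 3, 1], r+c [3, 7, 6, 5, 9] are all distinct, so no two queens attack.

(1,2) (2,5) (3,3) (4,1) (5,4)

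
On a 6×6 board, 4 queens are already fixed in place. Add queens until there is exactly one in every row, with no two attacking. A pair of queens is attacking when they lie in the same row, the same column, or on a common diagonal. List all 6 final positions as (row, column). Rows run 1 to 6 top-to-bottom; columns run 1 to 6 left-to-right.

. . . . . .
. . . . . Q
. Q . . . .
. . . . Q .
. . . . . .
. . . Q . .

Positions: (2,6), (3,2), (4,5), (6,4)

(1,3) (2,6) (3,2) (4,5) (5,1) (6,4)

Row 1: attacked by (2,6)→{5,6}; (3,2)→{2,4}; (4,5)→{2,5}; (6,4)→{4}. Safe: 1, 3. Place at column 3.
Row 5: attacked by (1,3)→{3}; (2,6)→{3,6}; (3,2)→{2,4}; (4,5)→{4,5,6}; (6,4)→{3,4,5}. Safe: 1. Place at column 1.
Columns [3, 6, 2, 5, 1, 4], r−c [-2, -4, 1, -1, 4, 2], r+c [4, 8, 5, 9, 6, 10] are all distinct, so no two queens attack.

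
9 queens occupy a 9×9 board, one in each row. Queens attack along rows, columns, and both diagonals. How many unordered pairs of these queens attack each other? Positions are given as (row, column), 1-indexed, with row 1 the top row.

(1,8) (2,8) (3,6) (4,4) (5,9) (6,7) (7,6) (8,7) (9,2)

Same column: (1,8)–(2,8) (column 8); (3,6)–(7,6) (column 6); (6,7)–(8,7) (column 7).
Same diagonal: (1,8)–(3,6) (|1−3| = |8−6| = 2); (6,7)–(7,6) (|6−7| = |7−6| = 1); (7,6)–(8,7) (|7−8| = |6−7| = 1).
Total attacking pairs: 6.

6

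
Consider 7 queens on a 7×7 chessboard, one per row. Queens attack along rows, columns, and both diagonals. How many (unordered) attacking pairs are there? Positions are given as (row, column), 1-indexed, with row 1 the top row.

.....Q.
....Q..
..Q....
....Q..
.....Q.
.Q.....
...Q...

5

Same column: (1,6)–(5,6) (column 6); (2,5)–(4,5) (column 5).
Same diagonal: (1,6)–(2,5) (|1−2| = |6−5| = 1); (4,5)–(5,6) (|4−5| = |5−6| = 1); (5,6)–(7,4) (|5−7| = |6−4| = 2).
Total attacking pairs: 5.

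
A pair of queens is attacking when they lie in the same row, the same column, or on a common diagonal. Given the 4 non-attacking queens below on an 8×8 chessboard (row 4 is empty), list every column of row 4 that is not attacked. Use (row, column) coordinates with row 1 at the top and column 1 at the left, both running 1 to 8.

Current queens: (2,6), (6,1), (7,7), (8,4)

(2,6) attacks row 4 at column 6 and diagonals 4, 8.
(6,1) attacks row 4 at column 1 and diagonals 3.
(7,7) attacks row 4 at column 7 and diagonals 4.
(8,4) attacks row 4 at column 4 and diagonals 8.
Attacked columns: {1, 3, 4, 6, 7, 8}. Safe: {2, 5}.

columns 2, 5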